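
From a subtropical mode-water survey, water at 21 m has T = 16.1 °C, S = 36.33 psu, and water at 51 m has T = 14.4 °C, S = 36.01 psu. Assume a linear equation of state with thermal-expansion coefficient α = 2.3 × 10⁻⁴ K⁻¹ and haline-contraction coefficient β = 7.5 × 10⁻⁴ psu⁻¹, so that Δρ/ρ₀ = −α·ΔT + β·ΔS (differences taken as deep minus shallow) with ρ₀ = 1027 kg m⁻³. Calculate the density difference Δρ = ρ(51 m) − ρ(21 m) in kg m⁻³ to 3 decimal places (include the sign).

+0.155 kg m⁻³

ΔT = -1.7 K, ΔS = -0.32 psu (deep − shallow).
Δρ/ρ₀ = −(2.3 × 10⁻⁴)(-1.7) + (7.5 × 10⁻⁴)(-0.32) = 1.51 × 10⁻⁴.
Δρ = 1027 × (1.51 × 10⁻⁴) = +0.155 kg m⁻³.
Positive Δρ: denser below, stable.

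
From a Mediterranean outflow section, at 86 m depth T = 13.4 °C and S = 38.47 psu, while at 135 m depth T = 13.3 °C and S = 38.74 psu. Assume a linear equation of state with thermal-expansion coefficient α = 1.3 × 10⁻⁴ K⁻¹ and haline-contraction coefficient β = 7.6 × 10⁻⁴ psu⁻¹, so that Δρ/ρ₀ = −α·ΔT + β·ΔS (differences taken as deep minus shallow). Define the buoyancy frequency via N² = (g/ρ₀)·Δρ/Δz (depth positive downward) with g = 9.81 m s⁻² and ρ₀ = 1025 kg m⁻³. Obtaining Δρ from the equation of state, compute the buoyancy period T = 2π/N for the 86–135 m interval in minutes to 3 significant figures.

15.8 min

ΔT = -0.1 K, ΔS = +0.27 psu (deep − shallow).
Δρ/ρ₀ = −αΔT + βΔS = 1.30 × 10⁻⁵ + 2.052 × 10⁻⁴ = 2.182 × 10⁻⁴, so Δρ ≈ 0.2237 kg m⁻³.
N² = (g/ρ₀)·Δρ/Δz = g·(Δρ/ρ₀)/Δz = 9.81 × 2.182 × 10⁻⁴ / 49 = 4.3685 × 10⁻⁵ s⁻².
N = √(4.3685 × 10⁻⁵) = 6.6095 × 10⁻³ rad s⁻¹ → T = 2π/N = 950.63 s = 15.844 min ≈ 15.8 min.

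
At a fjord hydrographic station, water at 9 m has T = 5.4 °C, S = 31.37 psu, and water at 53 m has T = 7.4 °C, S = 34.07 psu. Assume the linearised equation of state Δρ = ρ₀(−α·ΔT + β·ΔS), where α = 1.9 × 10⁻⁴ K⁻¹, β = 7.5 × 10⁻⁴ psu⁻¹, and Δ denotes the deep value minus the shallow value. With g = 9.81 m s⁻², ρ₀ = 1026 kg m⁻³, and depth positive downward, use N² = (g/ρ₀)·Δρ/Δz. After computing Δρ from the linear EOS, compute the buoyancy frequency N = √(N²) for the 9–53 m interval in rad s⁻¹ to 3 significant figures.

0.0192 rad s⁻¹

ΔT = +2.0 K, ΔS = +2.70 psu (deep − shallow).
Δρ/ρ₀ = −αΔT + βΔS = -3.80 × 10⁻⁴ + 2.025 × 10⁻³ = 1.645 × 10⁻³, so Δρ ≈ 1.688 kg m⁻³.
N² = (g/ρ₀)·Δρ/Δz = g·(Δρ/ρ₀)/Δz = 9.81 × 1.645 × 10⁻³ / 44 = 3.6676 × 10⁻⁴ s⁻².
N = √(3.6676 × 10⁻⁴) = 0.019151 rad s⁻¹ ≈ 0.0192 rad s⁻¹.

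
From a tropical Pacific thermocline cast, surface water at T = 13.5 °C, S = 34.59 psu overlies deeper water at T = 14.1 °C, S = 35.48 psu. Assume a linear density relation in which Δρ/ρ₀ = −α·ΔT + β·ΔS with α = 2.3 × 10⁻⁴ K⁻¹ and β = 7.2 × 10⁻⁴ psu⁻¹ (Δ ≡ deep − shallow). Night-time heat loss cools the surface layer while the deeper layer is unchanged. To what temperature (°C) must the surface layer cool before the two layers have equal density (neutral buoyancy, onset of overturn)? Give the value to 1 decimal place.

11.3 °C

Neutral buoyancy requires Δρ = 0, i.e. −α(T_deep − T_surf′) + β(S_deep − S_surf) = 0.
T_surf′ = T_deep − (β/α)·ΔS = 14.1 − (7.2 × 10⁻⁴/2.3 × 10⁻⁴)·(+0.89) = 11.314 °C.
Cooling required: 13.5 − (11.314) = 2.186 °C.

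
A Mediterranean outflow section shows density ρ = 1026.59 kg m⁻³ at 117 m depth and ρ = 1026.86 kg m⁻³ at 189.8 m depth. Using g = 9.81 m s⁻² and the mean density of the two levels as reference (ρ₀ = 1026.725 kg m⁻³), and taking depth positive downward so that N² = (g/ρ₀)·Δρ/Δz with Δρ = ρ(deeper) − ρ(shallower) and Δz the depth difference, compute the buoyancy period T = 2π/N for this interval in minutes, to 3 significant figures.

17.6 min

Δρ = 1026.86 − 1026.59 = 0.27 kg m⁻³ over Δz = 189.8 − 117 = 72.8 m.
N² = (9.81/1026.725) × (0.27/72.8) = 3.5436 × 10⁻⁵ s⁻².
N = √(3.5436 × 10⁻⁵) = 5.9528 × 10⁻³ rad s⁻¹, so T = 2π/N = 1.0555 × 10³ s = 17.592 min ≈ 17.6 min.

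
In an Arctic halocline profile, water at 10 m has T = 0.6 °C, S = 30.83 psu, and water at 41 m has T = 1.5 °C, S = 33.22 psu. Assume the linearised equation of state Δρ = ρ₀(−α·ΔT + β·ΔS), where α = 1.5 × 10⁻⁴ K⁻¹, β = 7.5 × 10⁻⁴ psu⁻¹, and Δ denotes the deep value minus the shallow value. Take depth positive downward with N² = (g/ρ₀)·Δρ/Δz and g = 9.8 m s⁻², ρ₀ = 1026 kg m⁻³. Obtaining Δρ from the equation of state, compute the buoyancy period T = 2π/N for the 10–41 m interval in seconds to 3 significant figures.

274 s

ΔT = +0.9 K, ΔS = +2.39 psu (deep − shallow).
Δρ/ρ₀ = −αΔT + βΔS = -1.35 × 10⁻⁴ + 1.7925 × 10⁻³ = 1.6575 × 10⁻³, so Δρ ≈ 1.701 kg m⁻³.
N² = (g/ρ₀)·Δρ/Δz = g·(Δρ/ρ₀)/Δz = 9.8 × 1.6575 × 10⁻³ / 31 = 5.2398 × 10⁻⁴ s⁻².
N = √(5.2398 × 10⁻⁴) = 0.022891 rad s⁻¹ → T = 2π/N = 274.48 s ≈ 274 s.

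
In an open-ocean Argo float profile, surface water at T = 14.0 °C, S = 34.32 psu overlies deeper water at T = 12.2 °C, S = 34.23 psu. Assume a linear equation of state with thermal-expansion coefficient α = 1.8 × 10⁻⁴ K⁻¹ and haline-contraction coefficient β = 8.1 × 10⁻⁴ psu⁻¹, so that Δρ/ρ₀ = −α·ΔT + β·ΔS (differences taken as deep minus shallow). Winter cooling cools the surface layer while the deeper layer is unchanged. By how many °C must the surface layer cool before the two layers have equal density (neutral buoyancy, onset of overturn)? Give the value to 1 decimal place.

1.4 °C

Neutral buoyancy requires Δρ = 0, i.e. −α(T_deep − T_surf′) + β(S_deep − S_surf) = 0.
T_surf′ = T_deep − (β/α)·ΔS = 12.2 − (8.1 × 10⁻⁴/1.8 × 10⁻⁴)·(-0.09) = 12.605 °C.
Cooling required: 14.0 − (12.605) = 1.395 °C.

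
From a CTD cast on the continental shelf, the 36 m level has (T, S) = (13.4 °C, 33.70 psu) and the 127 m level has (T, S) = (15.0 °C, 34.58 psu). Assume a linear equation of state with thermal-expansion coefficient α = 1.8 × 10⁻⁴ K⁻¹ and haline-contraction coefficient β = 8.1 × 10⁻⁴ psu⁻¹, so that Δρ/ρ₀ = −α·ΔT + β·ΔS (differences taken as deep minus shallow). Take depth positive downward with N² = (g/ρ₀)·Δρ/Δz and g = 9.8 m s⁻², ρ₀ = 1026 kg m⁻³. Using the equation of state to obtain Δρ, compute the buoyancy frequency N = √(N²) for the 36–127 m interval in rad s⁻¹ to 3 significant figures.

ΔT = +1.6 K, ΔS = +0.88 psu (deep − shallow).
Δρ/ρ₀ = −αΔT + βΔS = -2.88 × 10⁻⁴ + 7.128 × 10⁻⁴ = 4.248 × 10⁻⁴, so Δρ ≈ 0.4358 kg m⁻³.
N² = (g/ρ₀)·Δρ/Δz = g·(Δρ/ρ₀)/Δz = 9.8 × 4.248 × 10⁻⁴ / 91 = 4.5748 × 10⁻⁵ s⁻².
N = √(4.5748 × 10⁻⁵) = 6.7637 × 10⁻³ rad s⁻¹ ≈ 6.76 × 10⁻³ rad s⁻¹.

6.76 × 10⁻³ rad s⁻¹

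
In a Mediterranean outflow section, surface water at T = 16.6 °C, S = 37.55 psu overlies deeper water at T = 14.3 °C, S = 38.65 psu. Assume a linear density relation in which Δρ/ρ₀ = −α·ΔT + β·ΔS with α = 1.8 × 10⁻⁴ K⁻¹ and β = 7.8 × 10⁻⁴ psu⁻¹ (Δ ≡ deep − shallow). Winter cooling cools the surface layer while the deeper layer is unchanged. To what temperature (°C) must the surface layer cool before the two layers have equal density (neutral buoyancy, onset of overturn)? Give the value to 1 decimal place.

Neutral buoyancy requires Δρ = 0, i.e. −α(T_deep − T_surf′) + β(S_deep − S_surf) = 0.
T_surf′ = T_deep − (β/α)·ΔS = 14.3 − (7.8 × 10⁻⁴/1.8 × 10⁻⁴)·(+1.10) = 9.533 °C.
Cooling required: 16.6 − (9.533) = 7.067 °C.

9.5 °C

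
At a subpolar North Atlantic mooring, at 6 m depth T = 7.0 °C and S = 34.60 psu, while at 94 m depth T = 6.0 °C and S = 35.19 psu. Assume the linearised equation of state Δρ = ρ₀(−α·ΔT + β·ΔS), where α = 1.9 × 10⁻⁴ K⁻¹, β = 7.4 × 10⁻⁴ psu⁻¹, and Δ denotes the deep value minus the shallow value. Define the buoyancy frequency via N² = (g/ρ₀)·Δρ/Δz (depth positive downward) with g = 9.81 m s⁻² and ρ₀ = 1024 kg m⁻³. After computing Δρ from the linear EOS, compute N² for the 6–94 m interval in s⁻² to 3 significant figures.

ΔT = -1.0 K, ΔS = +0.59 psu (deep − shallow).
Δρ/ρ₀ = −αΔT + βΔS = 1.90 × 10⁻⁴ + 4.366 × 10⁻⁴ = 6.266 × 10⁻⁴, so Δρ ≈ 0.6416 kg m⁻³.
N² = (g/ρ₀)·Δρ/Δz = g·(Δρ/ρ₀)/Δz = 9.81 × 6.266 × 10⁻⁴ / 88 = 6.9852 × 10⁻⁵ s⁻² ≈ 6.99 × 10⁻⁵ s⁻².

6.99 × 10⁻⁵ s⁻²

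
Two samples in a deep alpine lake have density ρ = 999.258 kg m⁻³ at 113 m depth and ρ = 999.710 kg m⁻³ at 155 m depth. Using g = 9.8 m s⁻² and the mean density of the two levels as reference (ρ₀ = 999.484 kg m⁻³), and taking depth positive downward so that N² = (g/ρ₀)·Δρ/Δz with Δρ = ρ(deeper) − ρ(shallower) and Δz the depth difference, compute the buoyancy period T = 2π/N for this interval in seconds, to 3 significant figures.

Δρ = 999.710 − 999.258 = 0.452 kg m⁻³ over Δz = 155 − 113 = 42 m.
N² = (9.8/999.484) × (0.452/42) = 1.0552 × 10⁻⁴ s⁻².
N = √(1.0552 × 10⁻⁴) = 0.010272 rad s⁻¹, so T = 2π/N = 611.68 s ≈ 612 s.

612 s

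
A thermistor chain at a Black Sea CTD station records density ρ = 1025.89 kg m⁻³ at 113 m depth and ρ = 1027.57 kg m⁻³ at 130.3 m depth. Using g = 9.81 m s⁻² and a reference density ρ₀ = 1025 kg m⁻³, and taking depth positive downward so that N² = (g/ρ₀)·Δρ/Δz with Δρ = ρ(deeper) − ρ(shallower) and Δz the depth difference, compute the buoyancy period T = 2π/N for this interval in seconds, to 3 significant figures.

Δρ = 1027.57 − 1025.89 = 1.68 kg m⁻³ over Δz = 130.3 − 113 = 17.3 m.
N² = (9.81/1025) × (1.68/17.3) = 9.2941 × 10⁻⁴ s⁻².
N = √(9.2941 × 10⁻⁴) = 0.030486 rad s⁻¹, so T = 2π/N = 206.10 s ≈ 206 s.

206 s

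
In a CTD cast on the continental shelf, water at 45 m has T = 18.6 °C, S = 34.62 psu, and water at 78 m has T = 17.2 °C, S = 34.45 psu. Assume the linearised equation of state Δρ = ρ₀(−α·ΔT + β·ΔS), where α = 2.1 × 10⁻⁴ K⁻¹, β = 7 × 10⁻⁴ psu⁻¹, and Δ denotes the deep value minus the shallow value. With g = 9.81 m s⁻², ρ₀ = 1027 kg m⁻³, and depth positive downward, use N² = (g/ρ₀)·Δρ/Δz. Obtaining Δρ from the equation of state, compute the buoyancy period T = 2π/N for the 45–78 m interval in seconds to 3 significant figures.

ΔT = -1.4 K, ΔS = -0.17 psu (deep − shallow).
Δρ/ρ₀ = −αΔT + βΔS = 2.94 × 10⁻⁴ − 1.19 × 10⁻⁴ = 1.75 × 10⁻⁴, so Δρ ≈ 0.1797 kg m⁻³.
N² = (g/ρ₀)·Δρ/Δz = g·(Δρ/ρ₀)/Δz = 9.81 × 1.75 × 10⁻⁴ / 33 = 5.2023 × 10⁻⁵ s⁻².
N = √(5.2023 × 10⁻⁵) = 7.2127 × 10⁻³ rad s⁻¹ → T = 2π/N = 871.13 s ≈ 871 s.

871 s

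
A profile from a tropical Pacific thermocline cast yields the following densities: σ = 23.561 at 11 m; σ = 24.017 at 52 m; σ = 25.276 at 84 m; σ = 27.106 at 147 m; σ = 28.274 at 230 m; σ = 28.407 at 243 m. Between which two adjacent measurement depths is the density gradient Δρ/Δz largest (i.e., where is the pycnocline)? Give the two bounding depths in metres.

52–84 m

Compute the density gradient over each adjacent pair:
  11–52 m: Δρ/Δz = 0.456/41 = 0.011 kg m⁻⁴
  52–84 m: Δρ/Δz = 1.259/32 = 0.039 kg m⁻⁴
  84–147 m: Δρ/Δz = 1.830/63 = 0.029 kg m⁻⁴
  147–230 m: Δρ/Δz = 1.168/83 = 0.014 kg m⁻⁴
  230–243 m: Δρ/Δz = 0.133/13 = 0.010 kg m⁻⁴
The largest gradient is in the 52–84 m interval — the pycnocline.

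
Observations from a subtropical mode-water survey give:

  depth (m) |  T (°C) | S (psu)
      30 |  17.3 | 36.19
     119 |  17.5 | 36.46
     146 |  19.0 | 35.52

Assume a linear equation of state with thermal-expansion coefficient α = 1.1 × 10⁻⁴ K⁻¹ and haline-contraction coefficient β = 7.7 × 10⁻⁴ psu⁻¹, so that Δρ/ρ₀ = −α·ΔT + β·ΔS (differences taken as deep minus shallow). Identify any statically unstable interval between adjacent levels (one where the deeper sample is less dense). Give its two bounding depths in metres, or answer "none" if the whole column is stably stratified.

Evaluate Δρ/ρ₀ = −αΔT + βΔS across each adjacent pair:
  30–119 m: −αΔT+βΔS = −(1.1 × 10⁻⁴)(+0.2)+(7.7 × 10⁻⁴)(+0.27) = 1.9 × 10⁻⁴ → stable
  119–146 m: −αΔT+βΔS = −(1.1 × 10⁻⁴)(+1.5)+(7.7 × 10⁻⁴)(-0.94) = -8.9 × 10⁻⁴ → UNSTABLE
The 119–146 m interval has Δρ < 0: lighter water underlies denser water.

119–146 m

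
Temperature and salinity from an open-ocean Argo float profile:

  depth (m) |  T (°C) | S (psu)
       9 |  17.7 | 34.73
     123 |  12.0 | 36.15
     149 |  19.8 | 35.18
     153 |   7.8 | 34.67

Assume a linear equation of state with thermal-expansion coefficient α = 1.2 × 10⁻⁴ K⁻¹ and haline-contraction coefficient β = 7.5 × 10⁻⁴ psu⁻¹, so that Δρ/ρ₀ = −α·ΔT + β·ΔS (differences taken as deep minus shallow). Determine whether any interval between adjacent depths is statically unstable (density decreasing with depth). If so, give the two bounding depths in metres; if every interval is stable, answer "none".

123–149 m

Evaluate Δρ/ρ₀ = −αΔT + βΔS across each adjacent pair:
  9–123 m: −αΔT+βΔS = −(1.2 × 10⁻⁴)(-5.7)+(7.5 × 10⁻⁴)(+1.42) = 1.7 × 10⁻³ → stable
  123–149 m: −αΔT+βΔS = −(1.2 × 10⁻⁴)(+7.8)+(7.5 × 10⁻⁴)(-0.97) = -1.7 × 10⁻³ → UNSTABLE
  149–153 m: −αΔT+βΔS = −(1.2 × 10⁻⁴)(-12.0)+(7.5 × 10⁻⁴)(-0.51) = 1.1 × 10⁻³ → stable
The 123–149 m interval has Δρ < 0: lighter water underlies denser water.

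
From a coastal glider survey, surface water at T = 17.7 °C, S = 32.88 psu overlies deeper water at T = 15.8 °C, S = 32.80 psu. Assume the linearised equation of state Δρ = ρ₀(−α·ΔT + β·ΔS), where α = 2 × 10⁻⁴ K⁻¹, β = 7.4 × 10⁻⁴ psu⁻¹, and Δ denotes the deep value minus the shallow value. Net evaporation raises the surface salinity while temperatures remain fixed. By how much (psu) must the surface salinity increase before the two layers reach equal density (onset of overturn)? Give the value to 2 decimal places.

0.43 psu

Neutral buoyancy requires −α(T_deep − T_surf) + β(S_deep − S_surf′) = 0.
S_surf′ = S_deep − (α/β)·ΔT = 32.80 − (2 × 10⁻⁴/7.4 × 10⁻⁴)·(-1.9) = 33.3135 psu.
Increase required: 33.3135 − 32.88 = 0.4335 psu.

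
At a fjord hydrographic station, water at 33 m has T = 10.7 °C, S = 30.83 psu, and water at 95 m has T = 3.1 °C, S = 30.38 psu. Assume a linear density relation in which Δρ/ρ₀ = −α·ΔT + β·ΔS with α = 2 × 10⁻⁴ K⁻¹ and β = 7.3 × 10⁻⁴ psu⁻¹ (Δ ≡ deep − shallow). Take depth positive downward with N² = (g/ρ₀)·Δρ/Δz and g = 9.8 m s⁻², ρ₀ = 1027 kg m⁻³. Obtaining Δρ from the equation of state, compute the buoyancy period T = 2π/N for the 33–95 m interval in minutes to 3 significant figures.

7.63 min

ΔT = -7.6 K, ΔS = -0.45 psu (deep − shallow).
Δρ/ρ₀ = −αΔT + βΔS = 1.52 × 10⁻³ − 3.285 × 10⁻⁴ = 1.1915 × 10⁻³, so Δρ ≈ 1.224 kg m⁻³.
N² = (g/ρ₀)·Δρ/Δz = g·(Δρ/ρ₀)/Δz = 9.8 × 1.1915 × 10⁻³ / 62 = 1.8833 × 10⁻⁴ s⁻².
N = √(1.8833 × 10⁻⁴) = 0.013723 rad s⁻¹ → T = 2π/N = 457.86 s = 7.6310 min ≈ 7.63 min.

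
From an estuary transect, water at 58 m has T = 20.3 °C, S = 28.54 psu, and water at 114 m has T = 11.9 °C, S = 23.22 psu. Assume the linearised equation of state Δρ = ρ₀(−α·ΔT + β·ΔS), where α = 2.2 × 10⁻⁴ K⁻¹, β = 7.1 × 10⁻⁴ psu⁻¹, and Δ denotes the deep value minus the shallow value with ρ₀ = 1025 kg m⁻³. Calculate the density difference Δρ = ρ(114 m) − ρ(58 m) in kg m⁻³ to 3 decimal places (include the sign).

-1.977 kg m⁻³

ΔT = -8.4 K, ΔS = -5.32 psu (deep − shallow).
Δρ/ρ₀ = −(2.2 × 10⁻⁴)(-8.4) + (7.1 × 10⁻⁴)(-5.32) = -1.9292 × 10⁻³.
Δρ = 1025 × (-1.9292 × 10⁻³) = -1.977 kg m⁻³.
Negative Δρ: lighter below, statically unstable.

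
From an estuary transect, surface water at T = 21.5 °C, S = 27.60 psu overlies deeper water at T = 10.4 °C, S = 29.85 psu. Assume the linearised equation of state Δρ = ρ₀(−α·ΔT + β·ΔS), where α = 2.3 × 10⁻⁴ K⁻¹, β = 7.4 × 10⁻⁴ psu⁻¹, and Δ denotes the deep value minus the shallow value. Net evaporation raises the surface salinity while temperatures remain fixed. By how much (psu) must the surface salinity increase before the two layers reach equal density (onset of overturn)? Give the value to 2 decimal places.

Neutral buoyancy requires −α(T_deep − T_surf) + β(S_deep − S_surf′) = 0.
S_surf′ = S_deep − (α/β)·ΔT = 29.85 − (2.3 × 10⁻⁴/7.4 × 10⁻⁴)·(-11.1) = 33.3000 psu.
Increase required: 33.3000 − 27.60 = 5.7000 psu.

5.70 psu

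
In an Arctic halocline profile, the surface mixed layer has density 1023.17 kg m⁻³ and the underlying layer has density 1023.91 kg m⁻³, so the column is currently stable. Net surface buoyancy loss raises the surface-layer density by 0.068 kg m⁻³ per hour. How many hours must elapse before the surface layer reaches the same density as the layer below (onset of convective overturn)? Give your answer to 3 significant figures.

10.9 hours

Density deficit of the surface layer: 1023.91 − 1023.17 = 0.74 kg m⁻³.
Required change = 0.74 / 0.068 = 10.9 hours.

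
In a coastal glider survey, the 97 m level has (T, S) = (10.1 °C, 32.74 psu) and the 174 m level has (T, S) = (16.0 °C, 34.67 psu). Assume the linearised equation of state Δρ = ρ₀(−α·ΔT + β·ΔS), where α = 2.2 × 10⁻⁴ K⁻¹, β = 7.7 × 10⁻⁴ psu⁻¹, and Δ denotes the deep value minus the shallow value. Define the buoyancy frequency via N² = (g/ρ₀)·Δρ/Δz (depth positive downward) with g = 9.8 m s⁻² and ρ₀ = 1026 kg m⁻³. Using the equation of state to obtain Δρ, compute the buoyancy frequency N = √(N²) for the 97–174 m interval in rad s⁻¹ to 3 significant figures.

4.89 × 10⁻³ rad s⁻¹

ΔT = +5.9 K, ΔS = +1.93 psu (deep − shallow).
Δρ/ρ₀ = −αΔT + βΔS = -1.298 × 10⁻³ + 1.4861 × 10⁻³ = 1.881 × 10⁻⁴, so Δρ ≈ 0.1930 kg m⁻³.
N² = (g/ρ₀)·Δρ/Δz = g·(Δρ/ρ₀)/Δz = 9.8 × 1.881 × 10⁻⁴ / 77 = 2.3940 × 10⁻⁵ s⁻².
N = √(2.3940 × 10⁻⁵) = 4.8929 × 10⁻³ rad s⁻¹ ≈ 4.89 × 10⁻³ rad s⁻¹.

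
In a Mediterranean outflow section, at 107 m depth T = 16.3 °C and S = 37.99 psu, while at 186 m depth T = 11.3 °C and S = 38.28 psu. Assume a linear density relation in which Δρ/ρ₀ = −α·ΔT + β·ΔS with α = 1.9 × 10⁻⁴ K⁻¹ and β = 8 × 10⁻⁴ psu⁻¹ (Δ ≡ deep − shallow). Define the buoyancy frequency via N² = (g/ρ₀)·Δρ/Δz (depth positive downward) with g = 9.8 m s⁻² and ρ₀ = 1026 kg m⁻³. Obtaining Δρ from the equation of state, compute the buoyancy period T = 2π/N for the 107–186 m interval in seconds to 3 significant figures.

519 s

ΔT = -5.0 K, ΔS = +0.29 psu (deep − shallow).
Δρ/ρ₀ = −αΔT + βΔS = 9.50 × 10⁻⁴ + 2.32 × 10⁻⁴ = 1.182 × 10⁻³, so Δρ ≈ 1.213 kg m⁻³.
N² = (g/ρ₀)·Δρ/Δz = g·(Δρ/ρ₀)/Δz = 9.8 × 1.182 × 10⁻³ / 79 = 1.4663 × 10⁻⁴ s⁻².
N = √(1.4663 × 10⁻⁴) = 0.012109 rad s⁻¹ → T = 2π/N = 518.89 s ≈ 519 s.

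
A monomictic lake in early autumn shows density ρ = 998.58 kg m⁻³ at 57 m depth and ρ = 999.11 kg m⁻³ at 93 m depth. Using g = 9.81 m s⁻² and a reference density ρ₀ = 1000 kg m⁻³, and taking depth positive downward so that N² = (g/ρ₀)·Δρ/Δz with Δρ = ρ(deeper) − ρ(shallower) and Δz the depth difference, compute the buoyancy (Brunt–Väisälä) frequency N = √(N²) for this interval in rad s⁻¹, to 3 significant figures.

Δρ = 999.11 − 998.58 = 0.53 kg m⁻³ over Δz = 93 − 57 = 36 m.
N² = (9.81/1000) × (0.53/36) = 1.4443 × 10⁻⁴ s⁻².
N = √(1.4443 × 10⁻⁴) = 0.012018 rad s⁻¹ ≈ 0.0120 rad s⁻¹.

0.0120 rad s⁻¹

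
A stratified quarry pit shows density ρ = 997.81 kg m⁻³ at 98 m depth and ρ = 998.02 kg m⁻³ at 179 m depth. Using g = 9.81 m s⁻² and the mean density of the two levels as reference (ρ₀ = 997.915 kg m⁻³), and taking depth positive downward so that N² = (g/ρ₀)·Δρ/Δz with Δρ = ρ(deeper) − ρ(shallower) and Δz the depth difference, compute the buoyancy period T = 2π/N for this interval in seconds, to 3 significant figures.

1.24 × 10³ s

Δρ = 998.02 − 997.81 = 0.21 kg m⁻³ over Δz = 179 − 98 = 81 m.
N² = (9.81/997.915) × (0.21/81) = 2.5486 × 10⁻⁵ s⁻².
N = √(2.5486 × 10⁻⁵) = 5.0484 × 10⁻³ rad s⁻¹, so T = 2π/N = 1.2446 × 10³ s ≈ 1.24 × 10³ s.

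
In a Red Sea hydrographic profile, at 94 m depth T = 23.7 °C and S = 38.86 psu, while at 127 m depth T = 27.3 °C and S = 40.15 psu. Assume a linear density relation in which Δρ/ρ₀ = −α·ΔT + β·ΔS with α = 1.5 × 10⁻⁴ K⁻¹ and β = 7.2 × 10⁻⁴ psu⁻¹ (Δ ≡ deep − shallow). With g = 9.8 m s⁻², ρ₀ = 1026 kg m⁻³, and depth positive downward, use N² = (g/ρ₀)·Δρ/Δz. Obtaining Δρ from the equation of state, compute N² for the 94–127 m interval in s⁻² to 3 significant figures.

1.15 × 10⁻⁴ s⁻²

ΔT = +3.6 K, ΔS = +1.29 psu (deep − shallow).
Δρ/ρ₀ = −αΔT + βΔS = -5.40 × 10⁻⁴ + 9.288 × 10⁻⁴ = 3.888 × 10⁻⁴, so Δρ ≈ 0.3989 kg m⁻³.
N² = (g/ρ₀)·Δρ/Δz = g·(Δρ/ρ₀)/Δz = 9.8 × 3.888 × 10⁻⁴ / 33 = 1.1546 × 10⁻⁴ s⁻² ≈ 1.15 × 10⁻⁴ s⁻².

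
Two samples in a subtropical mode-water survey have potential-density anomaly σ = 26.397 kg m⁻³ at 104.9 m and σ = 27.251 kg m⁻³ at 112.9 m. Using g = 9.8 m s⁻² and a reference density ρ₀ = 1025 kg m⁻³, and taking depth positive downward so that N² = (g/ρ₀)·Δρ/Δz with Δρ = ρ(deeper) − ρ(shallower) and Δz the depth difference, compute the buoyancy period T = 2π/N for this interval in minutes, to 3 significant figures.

Δρ = 1027.251 − 1026.397 = 0.854 kg m⁻³ over Δz = 112.9 − 104.9 = 8 m.
N² = (9.8/1025) × (0.854/8) = 1.0206 × 10⁻³ s⁻².
N = √(1.0206 × 10⁻³) = 0.031947 rad s⁻¹, so T = 2π/N = 196.68 s = 3.2780 min ≈ 3.28 min.
A positive N² confirms static stability across the interval.

3.28 min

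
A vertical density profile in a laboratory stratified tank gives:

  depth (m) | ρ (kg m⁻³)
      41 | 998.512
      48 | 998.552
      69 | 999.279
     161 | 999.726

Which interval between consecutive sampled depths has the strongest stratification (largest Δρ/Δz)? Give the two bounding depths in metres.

Compute the density gradient over each adjacent pair:
  41–48 m: Δρ/Δz = 0.040/7 = 5.7 × 10⁻³ kg m⁻⁴
  48–69 m: Δρ/Δz = 0.727/21 = 0.035 kg m⁻⁴
  69–161 m: Δρ/Δz = 0.447/92 = 4.9 × 10⁻³ kg m⁻⁴
The largest gradient is in the 48–69 m interval — the pycnocline.

48–69 m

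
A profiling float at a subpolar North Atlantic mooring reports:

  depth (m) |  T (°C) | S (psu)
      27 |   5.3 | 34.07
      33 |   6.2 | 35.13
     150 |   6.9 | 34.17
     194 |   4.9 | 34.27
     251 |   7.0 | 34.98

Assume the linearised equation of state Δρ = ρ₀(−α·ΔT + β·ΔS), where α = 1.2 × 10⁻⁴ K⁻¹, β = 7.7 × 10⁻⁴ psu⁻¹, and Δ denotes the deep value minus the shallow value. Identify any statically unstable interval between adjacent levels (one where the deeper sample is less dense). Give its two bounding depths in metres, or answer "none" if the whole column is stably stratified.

Evaluate Δρ/ρ₀ = −αΔT + βΔS across each adjacent pair:
  27–33 m: −αΔT+βΔS = −(1.2 × 10⁻⁴)(+0.9)+(7.7 × 10⁻⁴)(+1.06) = 7.1 × 10⁻⁴ → stable
  33–150 m: −αΔT+βΔS = −(1.2 × 10⁻⁴)(+0.7)+(7.7 × 10⁻⁴)(-0.96) = -8.2 × 10⁻⁴ → UNSTABLE
  150–194 m: −αΔT+βΔS = −(1.2 × 10⁻⁴)(-2.0)+(7.7 × 10⁻⁴)(+0.10) = 3.2 × 10⁻⁴ → stable
  194–251 m: −αΔT+βΔS = −(1.2 × 10⁻⁴)(+2.1)+(7.7 × 10⁻⁴)(+0.71) = 2.9 × 10⁻⁴ → stable
The 33–150 m interval has Δρ < 0: lighter water underlies denser water.

33–150 m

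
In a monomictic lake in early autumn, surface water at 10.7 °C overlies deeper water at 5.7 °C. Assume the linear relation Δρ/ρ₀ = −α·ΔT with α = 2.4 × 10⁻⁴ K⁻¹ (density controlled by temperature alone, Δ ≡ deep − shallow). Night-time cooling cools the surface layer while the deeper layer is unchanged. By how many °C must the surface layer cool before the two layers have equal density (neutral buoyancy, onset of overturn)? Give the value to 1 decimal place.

5.0 °C

With temperature the only control, equal density requires T_surf′ = T_deep.
T_surf′ = 5.7 °C.
Cooling required: 10.7 − 5.7 = 5.0 °C.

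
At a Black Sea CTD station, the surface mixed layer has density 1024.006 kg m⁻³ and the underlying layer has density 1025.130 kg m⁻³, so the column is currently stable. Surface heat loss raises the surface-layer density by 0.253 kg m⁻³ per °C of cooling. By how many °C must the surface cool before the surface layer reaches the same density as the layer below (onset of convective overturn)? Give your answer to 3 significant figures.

4.44 °C

Density deficit of the surface layer: 1025.130 − 1024.006 = 1.124 kg m⁻³.
Required change = 1.124 / 0.253 = 4.44 °C.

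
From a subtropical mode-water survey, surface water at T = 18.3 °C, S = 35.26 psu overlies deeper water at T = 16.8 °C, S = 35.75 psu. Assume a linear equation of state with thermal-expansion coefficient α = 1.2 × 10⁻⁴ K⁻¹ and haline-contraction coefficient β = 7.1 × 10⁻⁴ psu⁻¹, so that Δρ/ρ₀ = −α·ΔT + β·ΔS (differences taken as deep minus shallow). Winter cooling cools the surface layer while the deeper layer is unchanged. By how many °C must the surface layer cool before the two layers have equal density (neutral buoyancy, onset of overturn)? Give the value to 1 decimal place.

Neutral buoyancy requires Δρ = 0, i.e. −α(T_deep − T_surf′) + β(S_deep − S_surf) = 0.
T_surf′ = T_deep − (β/α)·ΔS = 16.8 − (7.1 × 10⁻⁴/1.2 × 10⁻⁴)·(+0.49) = 13.901 °C.
Cooling required: 18.3 − (13.901) = 4.399 °C.

4.4 °C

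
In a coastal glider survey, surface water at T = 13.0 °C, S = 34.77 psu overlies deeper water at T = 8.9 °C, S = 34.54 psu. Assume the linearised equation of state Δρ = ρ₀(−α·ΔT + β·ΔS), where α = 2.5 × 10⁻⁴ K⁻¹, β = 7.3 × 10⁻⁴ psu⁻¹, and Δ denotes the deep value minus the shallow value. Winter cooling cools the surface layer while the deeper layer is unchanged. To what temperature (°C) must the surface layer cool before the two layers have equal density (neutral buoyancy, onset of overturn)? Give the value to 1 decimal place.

9.6 °C

Neutral buoyancy requires Δρ = 0, i.e. −α(T_deep − T_surf′) + β(S_deep − S_surf) = 0.
T_surf′ = T_deep − (β/α)·ΔS = 8.9 − (7.3 × 10⁻⁴/2.5 × 10⁻⁴)·(-0.23) = 9.572 °C.
Cooling required: 13.0 − (9.572) = 3.428 °C.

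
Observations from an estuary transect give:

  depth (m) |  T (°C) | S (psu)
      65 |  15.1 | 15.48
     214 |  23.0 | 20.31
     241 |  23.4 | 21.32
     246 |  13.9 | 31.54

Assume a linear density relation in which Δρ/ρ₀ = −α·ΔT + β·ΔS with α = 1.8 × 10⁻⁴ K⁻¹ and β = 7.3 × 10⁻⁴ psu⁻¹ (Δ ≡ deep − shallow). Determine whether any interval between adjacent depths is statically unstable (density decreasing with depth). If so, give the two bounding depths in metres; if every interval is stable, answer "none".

none

Evaluate Δρ/ρ₀ = −αΔT + βΔS across each adjacent pair:
  65–214 m: −αΔT+βΔS = −(1.8 × 10⁻⁴)(+7.9)+(7.3 × 10⁻⁴)(+4.83) = 2.1 × 10⁻³ → stable
  214–241 m: −αΔT+βΔS = −(1.8 × 10⁻⁴)(+0.4)+(7.3 × 10⁻⁴)(+1.01) = 6.7 × 10⁻⁴ → stable
  241–246 m: −αΔT+βΔS = −(1.8 × 10⁻⁴)(-9.5)+(7.3 × 10⁻⁴)(+10.22) = 9.2 × 10⁻³ → stable
Every interval has Δρ > 0: the column is stably stratified throughout.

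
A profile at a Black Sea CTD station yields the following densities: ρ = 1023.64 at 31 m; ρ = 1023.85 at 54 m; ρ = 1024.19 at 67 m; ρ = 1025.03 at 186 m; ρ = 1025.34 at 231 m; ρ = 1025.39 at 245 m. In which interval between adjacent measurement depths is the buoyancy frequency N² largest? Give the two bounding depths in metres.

Compute the density gradient over each adjacent pair:
  31–54 m: Δρ/Δz = 0.21/23 = 9.1 × 10⁻³ kg m⁻⁴
  54–67 m: Δρ/Δz = 0.34/13 = 0.026 kg m⁻⁴
  67–186 m: Δρ/Δz = 0.84/119 = 7.1 × 10⁻³ kg m⁻⁴
  186–231 m: Δρ/Δz = 0.31/45 = 6.9 × 10⁻³ kg m⁻⁴
  231–245 m: Δρ/Δz = 0.05/14 = 3.6 × 10⁻³ kg m⁻⁴
The largest gradient is in the 54–67 m interval — the pycnocline.

54–67 m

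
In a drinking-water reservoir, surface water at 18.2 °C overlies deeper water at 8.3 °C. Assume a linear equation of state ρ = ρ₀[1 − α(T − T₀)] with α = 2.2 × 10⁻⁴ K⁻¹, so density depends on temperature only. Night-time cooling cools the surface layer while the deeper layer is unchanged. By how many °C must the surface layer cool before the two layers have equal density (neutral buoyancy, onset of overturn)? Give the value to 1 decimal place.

9.9 °C

With temperature the only control, equal density requires T_surf′ = T_deep.
T_surf′ = 8.3 °C.
Cooling required: 18.2 − 8.3 = 9.9 °C.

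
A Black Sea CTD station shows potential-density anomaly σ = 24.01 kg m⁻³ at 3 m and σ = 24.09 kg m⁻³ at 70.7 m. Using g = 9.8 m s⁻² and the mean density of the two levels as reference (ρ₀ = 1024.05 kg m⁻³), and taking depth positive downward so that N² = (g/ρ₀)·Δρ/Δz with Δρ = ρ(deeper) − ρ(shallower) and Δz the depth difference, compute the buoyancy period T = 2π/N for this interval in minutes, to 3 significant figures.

31.1 min

Δρ = 1024.09 − 1024.01 = 0.08 kg m⁻³ over Δz = 70.7 − 3 = 67.7 m.
N² = (9.8/1024.05) × (0.08/67.7) = 1.1309 × 10⁻⁵ s⁻².
N = √(1.1309 × 10⁻⁵) = 3.3629 × 10⁻³ rad s⁻¹, so T = 2π/N = 1.8684 × 10³ s = 31.140 min ≈ 31.1 min.
N² > 0, so the interval is statically stable.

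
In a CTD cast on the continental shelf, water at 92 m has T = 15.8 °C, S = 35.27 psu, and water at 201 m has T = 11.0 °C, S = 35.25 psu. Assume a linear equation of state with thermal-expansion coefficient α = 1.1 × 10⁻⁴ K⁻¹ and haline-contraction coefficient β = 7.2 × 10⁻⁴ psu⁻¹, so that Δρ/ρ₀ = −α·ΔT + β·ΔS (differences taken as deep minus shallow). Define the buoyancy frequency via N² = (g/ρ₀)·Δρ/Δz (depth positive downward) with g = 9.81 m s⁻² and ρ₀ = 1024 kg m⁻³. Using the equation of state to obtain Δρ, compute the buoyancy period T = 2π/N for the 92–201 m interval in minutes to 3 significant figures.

ΔT = -4.8 K, ΔS = -0.02 psu (deep − shallow).
Δρ/ρ₀ = −αΔT + βΔS = 5.28 × 10⁻⁴ − 1.44 × 10⁻⁵ = 5.136 × 10⁻⁴, so Δρ ≈ 0.5259 kg m⁻³.
N² = (g/ρ₀)·Δρ/Δz = g·(Δρ/ρ₀)/Δz = 9.81 × 5.136 × 10⁻⁴ / 109 = 4.6224 × 10⁻⁵ s⁻².
N = √(4.6224 × 10⁻⁵) = 6.7988 × 10⁻³ rad s⁻¹ → T = 2π/N = 924.16 s = 15.403 min ≈ 15.4 min.

15.4 min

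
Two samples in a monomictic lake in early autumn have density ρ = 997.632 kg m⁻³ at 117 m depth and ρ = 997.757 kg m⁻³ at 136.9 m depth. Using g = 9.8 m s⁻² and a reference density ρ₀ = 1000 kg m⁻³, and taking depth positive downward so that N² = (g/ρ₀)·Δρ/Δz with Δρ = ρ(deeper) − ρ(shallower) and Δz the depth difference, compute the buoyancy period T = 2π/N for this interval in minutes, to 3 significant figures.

13.3 min

Δρ = 997.757 − 997.632 = 0.125 kg m⁻³ over Δz = 136.9 − 117 = 19.9 m.
N² = (9.8/1000) × (0.125/19.9) = 6.1558 × 10⁻⁵ s⁻².
N = √(6.1558 × 10⁻⁵) = 7.8459 × 10⁻³ rad s⁻¹, so T = 2π/N = 800.82 s = 13.347 min ≈ 13.3 min.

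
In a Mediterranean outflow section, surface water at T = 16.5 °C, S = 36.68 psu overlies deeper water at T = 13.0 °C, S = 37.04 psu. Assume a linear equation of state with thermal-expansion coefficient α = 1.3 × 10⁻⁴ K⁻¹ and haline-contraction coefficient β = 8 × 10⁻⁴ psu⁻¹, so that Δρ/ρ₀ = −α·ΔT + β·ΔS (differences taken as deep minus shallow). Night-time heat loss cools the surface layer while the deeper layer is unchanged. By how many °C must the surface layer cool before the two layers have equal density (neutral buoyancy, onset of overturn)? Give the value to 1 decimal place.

Neutral buoyancy requires Δρ = 0, i.e. −α(T_deep − T_surf′) + β(S_deep − S_surf) = 0.
T_surf′ = T_deep − (β/α)·ΔS = 13.0 − (8 × 10⁻⁴/1.3 × 10⁻⁴)·(+0.36) = 10.785 °C.
Cooling required: 16.5 − (10.785) = 5.715 °C.

5.7 °C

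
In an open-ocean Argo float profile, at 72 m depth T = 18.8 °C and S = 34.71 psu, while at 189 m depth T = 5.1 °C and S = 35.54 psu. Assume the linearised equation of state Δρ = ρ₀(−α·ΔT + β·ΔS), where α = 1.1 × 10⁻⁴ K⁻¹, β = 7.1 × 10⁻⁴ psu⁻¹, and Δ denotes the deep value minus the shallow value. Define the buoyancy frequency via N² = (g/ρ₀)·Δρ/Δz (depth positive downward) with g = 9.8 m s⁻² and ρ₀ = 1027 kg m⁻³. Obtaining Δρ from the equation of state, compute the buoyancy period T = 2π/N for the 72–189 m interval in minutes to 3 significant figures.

7.90 min

ΔT = -13.7 K, ΔS = +0.83 psu (deep − shallow).
Δρ/ρ₀ = −αΔT + βΔS = 1.507 × 10⁻³ + 5.893 × 10⁻⁴ = 2.0963 × 10⁻³, so Δρ ≈ 2.153 kg m⁻³.
N² = (g/ρ₀)·Δρ/Δz = g·(Δρ/ρ₀)/Δz = 9.8 × 2.0963 × 10⁻³ / 117 = 1.7559 × 10⁻⁴ s⁻².
N = √(1.7559 × 10⁻⁴) = 0.013251 rad s⁻¹ → T = 2π/N = 474.17 s = 7.9028 min ≈ 7.90 min.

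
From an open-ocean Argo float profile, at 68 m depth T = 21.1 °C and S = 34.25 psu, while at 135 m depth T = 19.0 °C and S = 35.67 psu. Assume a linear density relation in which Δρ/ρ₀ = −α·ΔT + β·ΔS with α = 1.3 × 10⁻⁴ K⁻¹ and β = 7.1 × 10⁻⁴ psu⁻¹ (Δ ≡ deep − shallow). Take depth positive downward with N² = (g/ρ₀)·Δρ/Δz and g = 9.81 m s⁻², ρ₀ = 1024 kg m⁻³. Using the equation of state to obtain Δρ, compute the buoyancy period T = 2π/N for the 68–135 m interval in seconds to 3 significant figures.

ΔT = -2.1 K, ΔS = +1.42 psu (deep − shallow).
Δρ/ρ₀ = −αΔT + βΔS = 2.73 × 10⁻⁴ + 1.0082 × 10⁻³ = 1.2812 × 10⁻³, so Δρ ≈ 1.312 kg m⁻³.
N² = (g/ρ₀)·Δρ/Δz = g·(Δρ/ρ₀)/Δz = 9.81 × 1.2812 × 10⁻³ / 67 = 1.8759 × 10⁻⁴ s⁻².
N = √(1.8759 × 10⁻⁴) = 0.013696 rad s⁻¹ → T = 2π/N = 458.76 s ≈ 459 s.

459 s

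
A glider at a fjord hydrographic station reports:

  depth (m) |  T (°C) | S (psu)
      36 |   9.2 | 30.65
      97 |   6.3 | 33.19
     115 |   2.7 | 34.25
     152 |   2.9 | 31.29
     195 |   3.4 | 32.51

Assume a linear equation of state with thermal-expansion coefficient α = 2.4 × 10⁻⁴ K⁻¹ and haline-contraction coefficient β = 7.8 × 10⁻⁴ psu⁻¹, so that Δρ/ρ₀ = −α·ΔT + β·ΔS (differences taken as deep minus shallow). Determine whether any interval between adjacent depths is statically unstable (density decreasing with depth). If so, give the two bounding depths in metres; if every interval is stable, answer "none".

Evaluate Δρ/ρ₀ = −αΔT + βΔS across each adjacent pair:
  36–97 m: −αΔT+βΔS = −(2.4 × 10⁻⁴)(-2.9)+(7.8 × 10⁻⁴)(+2.54) = 2.7 × 10⁻³ → stable
  97–115 m: −αΔT+βΔS = −(2.4 × 10⁻⁴)(-3.6)+(7.8 × 10⁻⁴)(+1.06) = 1.7 × 10⁻³ → stable
  115–152 m: −αΔT+βΔS = −(2.4 × 10⁻⁴)(+0.2)+(7.8 × 10⁻⁴)(-2.96) = -2.4 × 10⁻³ → UNSTABLE
  152–195 m: −αΔT+βΔS = −(2.4 × 10⁻⁴)(+0.5)+(7.8 × 10⁻⁴)(+1.22) = 8.3 × 10⁻⁴ → stable
The 115–152 m interval has Δρ < 0: lighter water underlies denser water.

115–152 m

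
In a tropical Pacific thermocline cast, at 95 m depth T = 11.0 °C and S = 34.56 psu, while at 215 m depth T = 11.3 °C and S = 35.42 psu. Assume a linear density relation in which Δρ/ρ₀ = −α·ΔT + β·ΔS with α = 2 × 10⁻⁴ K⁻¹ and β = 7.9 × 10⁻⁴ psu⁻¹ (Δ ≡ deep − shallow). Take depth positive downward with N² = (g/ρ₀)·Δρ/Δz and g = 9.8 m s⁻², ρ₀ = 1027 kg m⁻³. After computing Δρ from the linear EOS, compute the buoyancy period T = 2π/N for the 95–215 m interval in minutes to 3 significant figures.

ΔT = +0.3 K, ΔS = +0.86 psu (deep − shallow).
Δρ/ρ₀ = −αΔT + βΔS = -6.00 × 10⁻⁵ + 6.794 × 10⁻⁴ = 6.194 × 10⁻⁴, so Δρ ≈ 0.6361 kg m⁻³.
N² = (g/ρ₀)·Δρ/Δz = g·(Δρ/ρ₀)/Δz = 9.8 × 6.194 × 10⁻⁴ / 120 = 5.0584 × 10⁻⁵ s⁻².
N = √(5.0584 × 10⁻⁵) = 7.1122 × 10⁻³ rad s⁻¹ → T = 2π/N = 883.44 s = 14.724 min ≈ 14.7 min.

14.7 min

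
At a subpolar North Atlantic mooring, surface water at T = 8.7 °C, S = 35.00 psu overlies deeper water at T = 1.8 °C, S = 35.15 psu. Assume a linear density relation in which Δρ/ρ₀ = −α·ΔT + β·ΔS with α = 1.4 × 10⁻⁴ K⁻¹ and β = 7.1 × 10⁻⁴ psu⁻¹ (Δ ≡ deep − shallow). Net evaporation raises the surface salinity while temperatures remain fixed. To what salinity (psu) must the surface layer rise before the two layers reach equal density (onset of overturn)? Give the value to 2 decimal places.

Neutral buoyancy requires −α(T_deep − T_surf) + β(S_deep − S_surf′) = 0.
S_surf′ = S_deep − (α/β)·ΔT = 35.15 − (1.4 × 10⁻⁴/7.1 × 10⁻⁴)·(-6.9) = 36.5106 psu.
Increase required: 36.5106 − 35.00 = 1.5106 psu.

36.51 psu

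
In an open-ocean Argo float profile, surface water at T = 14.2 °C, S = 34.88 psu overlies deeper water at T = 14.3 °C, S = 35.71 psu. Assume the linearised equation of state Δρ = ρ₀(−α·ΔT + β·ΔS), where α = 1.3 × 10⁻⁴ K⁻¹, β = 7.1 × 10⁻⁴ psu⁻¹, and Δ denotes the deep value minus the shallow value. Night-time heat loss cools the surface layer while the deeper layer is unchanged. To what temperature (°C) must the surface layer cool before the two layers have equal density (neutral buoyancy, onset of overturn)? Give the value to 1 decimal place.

9.8 °C

Neutral buoyancy requires Δρ = 0, i.e. −α(T_deep − T_surf′) + β(S_deep − S_surf) = 0.
T_surf′ = T_deep − (β/α)·ΔS = 14.3 − (7.1 × 10⁻⁴/1.3 × 10⁻⁴)·(+0.83) = 9.767 °C.
Cooling required: 14.2 − (9.767) = 4.433 °C.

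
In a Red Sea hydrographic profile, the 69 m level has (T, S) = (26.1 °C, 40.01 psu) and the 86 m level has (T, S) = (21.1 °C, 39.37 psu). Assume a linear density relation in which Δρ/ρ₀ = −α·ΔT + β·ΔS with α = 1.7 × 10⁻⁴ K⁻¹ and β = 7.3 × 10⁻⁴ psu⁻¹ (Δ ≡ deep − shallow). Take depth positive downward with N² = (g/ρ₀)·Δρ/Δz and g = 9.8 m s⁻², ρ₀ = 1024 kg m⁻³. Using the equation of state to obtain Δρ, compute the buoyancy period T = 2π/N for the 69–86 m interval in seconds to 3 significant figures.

423 s

ΔT = -5.0 K, ΔS = -0.64 psu (deep − shallow).
Δρ/ρ₀ = −αΔT + βΔS = 8.50 × 10⁻⁴ − 4.672 × 10⁻⁴ = 3.828 × 10⁻⁴, so Δρ ≈ 0.3920 kg m⁻³.
N² = (g/ρ₀)·Δρ/Δz = g·(Δρ/ρ₀)/Δz = 9.8 × 3.828 × 10⁻⁴ / 17 = 2.2067 × 10⁻⁴ s⁻².
N = √(2.2067 × 10⁻⁴) = 0.014855 rad s⁻¹ → T = 2π/N = 422.97 s ≈ 423 s.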